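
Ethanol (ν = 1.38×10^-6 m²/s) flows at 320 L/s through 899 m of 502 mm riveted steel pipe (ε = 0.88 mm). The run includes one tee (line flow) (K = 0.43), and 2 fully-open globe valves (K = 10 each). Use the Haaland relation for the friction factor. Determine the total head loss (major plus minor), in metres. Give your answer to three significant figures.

H_L ≈ 8.20 m

V = 4Q/(πD²) = 1.617 m/s; V²/2g = 0.1332 m
Re = 5.88×10^5, ε/D = 0.00175 → f = 0.02297 (Haaland)
Major: h_f = f(L/D)·V²/2g = 0.02297·1791·0.1332 = 5.480 m
Minor: ΣK = 20.4; h_m = ΣK·V²/2g = 2.722 m
Total H_L = 5.480 + 2.722 = 8.202 m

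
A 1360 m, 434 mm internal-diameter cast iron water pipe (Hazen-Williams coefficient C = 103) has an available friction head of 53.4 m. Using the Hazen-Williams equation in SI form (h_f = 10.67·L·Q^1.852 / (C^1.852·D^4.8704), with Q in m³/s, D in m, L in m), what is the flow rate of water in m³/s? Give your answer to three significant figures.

Q ≈ 0.556 m³/s

Rearranging: Q = [h_f·C^1.852·D^4.8704 / (10.67·L)]^(1/1.852)
Q = [53.4·103^1.852·0.434^4.8704 / (10.67·1360)]^0.540 = 0.5561 m³/s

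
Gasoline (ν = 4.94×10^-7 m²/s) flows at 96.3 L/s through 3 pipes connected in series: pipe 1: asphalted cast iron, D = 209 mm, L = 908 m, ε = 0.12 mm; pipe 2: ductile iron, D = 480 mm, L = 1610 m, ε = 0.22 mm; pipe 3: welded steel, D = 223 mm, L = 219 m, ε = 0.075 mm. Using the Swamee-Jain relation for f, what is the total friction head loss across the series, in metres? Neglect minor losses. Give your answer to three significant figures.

H ≈ 36.6 m

Pipe 1: V = 2.807 m/s, Re = 1.19×10^6, ε/D = 5.74×10^-4, f = 0.01771, h_1 = f(L/D)V²/2g = 30.89 m
Pipe 2: V = 0.5322 m/s, Re = 5.17×10^5, ε/D = 4.58×10^-4, f = 0.01748, h_2 = f(L/D)V²/2g = 0.8463 m
Pipe 3: V = 2.466 m/s, Re = 1.11×10^6, ε/D = 3.36×10^-4, f = 0.01601, h_3 = f(L/D)V²/2g = 4.870 m
Series → Q common, losses add: H = Σh = 36.61 m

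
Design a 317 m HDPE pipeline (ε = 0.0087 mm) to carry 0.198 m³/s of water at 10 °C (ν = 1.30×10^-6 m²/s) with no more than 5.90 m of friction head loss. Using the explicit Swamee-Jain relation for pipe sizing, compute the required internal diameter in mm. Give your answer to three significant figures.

Swamee-Jain (Type III): D = 0.66·[ε^1.25·(LQ²/(gh_f))^4.75 + ν·Q^9.4·(L/(gh_f))^5.2]^0.04
LQ²/(gh_f) = 0.2147; L/(gh_f) = 5.477
Term 1 = ε^1.25·(…)^4.75 = 3.17×10^-10; Term 2 = ν·Q^9.4·(…)^5.2 = 2.20×10^-9
D = 0.66·(3.17×10^-10 + 2.20×10^-9)^0.04 = 0.2989 m = 299 mm
Check: V = 2.82 m/s, Re = 6.49×10^5, f = 0.01303, h_f = 5.60 m ≈ 5.90 m ✓

D ≈ 299 mm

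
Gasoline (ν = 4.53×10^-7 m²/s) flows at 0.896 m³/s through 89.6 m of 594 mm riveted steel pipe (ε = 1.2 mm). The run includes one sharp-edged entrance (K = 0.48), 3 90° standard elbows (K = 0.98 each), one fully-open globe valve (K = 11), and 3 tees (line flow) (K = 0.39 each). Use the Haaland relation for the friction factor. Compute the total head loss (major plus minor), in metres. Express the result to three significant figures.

H_L ≈ 10.2 m

V = 4Q/(πD²) = 3.233 m/s; V²/2g = 0.5328 m
Re = 4.24×10^6, ε/D = 0.00202 → f = 0.02357 (Haaland)
Major: h_f = f(L/D)·V²/2g = 0.02357·150.8·0.5328 = 1.894 m
Minor: ΣK = 15.6; h_m = ΣK·V²/2g = 8.307 m
Total H_L = 1.894 + 8.307 = 10.20 m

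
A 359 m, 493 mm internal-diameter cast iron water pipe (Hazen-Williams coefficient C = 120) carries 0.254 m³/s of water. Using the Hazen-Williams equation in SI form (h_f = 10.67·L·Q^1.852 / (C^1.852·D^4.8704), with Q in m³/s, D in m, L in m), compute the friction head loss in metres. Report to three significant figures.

h_f ≈ 1.34 m

h_f = 10.67·359·0.254^1.852 / (120^1.852·0.493^4.8704) = 1.338 m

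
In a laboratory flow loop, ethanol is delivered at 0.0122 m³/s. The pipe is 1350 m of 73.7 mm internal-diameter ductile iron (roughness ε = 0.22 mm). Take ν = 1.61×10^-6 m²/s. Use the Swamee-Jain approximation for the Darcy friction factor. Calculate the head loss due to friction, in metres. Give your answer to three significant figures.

h_f ≈ 209 m

V = 4Q/(πD²) = 4·0.0122/(π·0.0737²) = 2.860 m/s
Re = VD/ν = 2.860·0.0737/1.61×10^-6 = 1.31×10^5 → turbulent
ε/D = 0.22/73.7 = 0.00299
Swamee-Jain: f = 0.02736
h_f = f(L/D)V²/(2g) = 0.02736·(1350/0.0737)·2.860²/(2·9.81) = 208.9 m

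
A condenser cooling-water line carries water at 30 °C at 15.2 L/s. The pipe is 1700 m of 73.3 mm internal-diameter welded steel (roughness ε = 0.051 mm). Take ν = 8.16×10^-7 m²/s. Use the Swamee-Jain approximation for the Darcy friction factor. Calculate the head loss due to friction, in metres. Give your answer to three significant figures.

V = 4Q/(πD²) = 4·0.0152/(π·0.0733²) = 3.602 m/s
Re = VD/ν = 3.602·0.0733/8.16×10^-7 = 3.24×10^5 → turbulent
ε/D = 0.051/73.3 = 6.96×10^-4
Swamee-Jain: f = 0.01929
h_f = f(L/D)V²/(2g) = 0.01929·(1700/0.0733)·3.602²/(2·9.81) = 295.8 m

h_f ≈ 296 m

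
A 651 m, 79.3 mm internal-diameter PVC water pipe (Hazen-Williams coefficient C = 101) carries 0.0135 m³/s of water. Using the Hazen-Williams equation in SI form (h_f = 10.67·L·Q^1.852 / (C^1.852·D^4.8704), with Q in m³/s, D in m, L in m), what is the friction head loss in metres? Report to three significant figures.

h_f = 10.67·651·0.0135^1.852 / (101^1.852·0.0793^4.8704) = 106.7 m

h_f ≈ 107 m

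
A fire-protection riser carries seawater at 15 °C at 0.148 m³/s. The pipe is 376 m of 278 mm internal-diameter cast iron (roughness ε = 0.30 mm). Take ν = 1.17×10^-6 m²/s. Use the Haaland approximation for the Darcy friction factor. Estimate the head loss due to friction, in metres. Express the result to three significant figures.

h_f ≈ 8.39 m

V = 4Q/(πD²) = 4·0.148/(π·0.278²) = 2.438 m/s
Re = VD/ν = 2.438·0.278/1.17×10^-6 = 5.79×10^5 → turbulent
ε/D = 0.30/278 = 0.00108
Haaland: f = 0.02047
h_f = f(L/D)V²/(2g) = 0.02047·(376/0.278)·2.438²/(2·9.81) = 8.391 m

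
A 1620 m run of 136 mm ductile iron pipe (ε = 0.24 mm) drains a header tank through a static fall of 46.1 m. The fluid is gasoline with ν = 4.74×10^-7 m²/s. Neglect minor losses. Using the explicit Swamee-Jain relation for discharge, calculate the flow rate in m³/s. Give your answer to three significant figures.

Q ≈ 0.0264 m³/s

Swamee-Jain (Type II): Q = -0.965·√(gD⁵h_f/L)·ln[ε/(3.7D) + √(3.17ν²L/(gD³h_f))]
√(gD⁵h_f/L) = √(9.81·0.136⁵·46.1/1620) = 0.003604
ε/(3.7D) = 4.77×10^-4; √(3.17ν²L/(gD³h_f)) = 3.18×10^-5
Q = -0.965·0.003604·ln(5.088×10^-4) = 0.02637 m³/s
Check: V = 1.82 m/s, Re = 5.21×10^5, f = 0.02316, h_f = 46.3 m ≈ 46.1 m ✓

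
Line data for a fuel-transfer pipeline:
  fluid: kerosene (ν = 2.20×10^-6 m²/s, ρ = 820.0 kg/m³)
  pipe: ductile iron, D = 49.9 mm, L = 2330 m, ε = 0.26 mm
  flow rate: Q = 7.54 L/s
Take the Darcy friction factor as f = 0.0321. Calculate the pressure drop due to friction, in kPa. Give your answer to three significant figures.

Δp ≈ 9130 kPa

V = 4Q/(πD²) = 4·0.00754/(π·0.0499²) = 3.855 m/s
h_f = f(L/D)V²/(2g) = 0.03210·(2330/0.0499)·3.855²/(2·9.81) = 1136 m
Δp = ρg·h_f = 820.0·9.81·1136 = 9135 kPa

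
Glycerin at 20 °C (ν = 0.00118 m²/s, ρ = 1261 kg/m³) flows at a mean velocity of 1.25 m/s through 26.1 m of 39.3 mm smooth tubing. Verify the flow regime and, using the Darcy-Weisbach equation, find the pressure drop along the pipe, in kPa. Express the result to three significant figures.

Re = VD/ν = 1.25·0.03930/0.00118 = 41.6 → laminar (Re < 2300)
f = 64/Re = 1.537
h_f = f(L/D)V²/(2g) = 1.537·(26.1/0.03930)·1.25²/(2·9.81) = 81.31 m
Δp = ρg·h_f = 1261·9.81·81.31 = 1006 kPa

Δp ≈ 1010 kPa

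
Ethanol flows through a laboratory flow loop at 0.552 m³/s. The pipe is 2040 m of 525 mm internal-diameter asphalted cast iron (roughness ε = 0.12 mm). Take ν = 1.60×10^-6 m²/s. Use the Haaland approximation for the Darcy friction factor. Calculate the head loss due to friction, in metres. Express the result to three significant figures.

h_f ≈ 19.4 m

V = 4Q/(πD²) = 4·0.552/(π·0.525²) = 2.550 m/s
Re = VD/ν = 2.550·0.525/1.60×10^-6 = 8.37×10^5 → turbulent
ε/D = 0.12/525 = 2.29×10^-4
Haaland: f = 0.01504
h_f = f(L/D)V²/(2g) = 0.01504·(2040/0.525)·2.550²/(2·9.81) = 19.37 m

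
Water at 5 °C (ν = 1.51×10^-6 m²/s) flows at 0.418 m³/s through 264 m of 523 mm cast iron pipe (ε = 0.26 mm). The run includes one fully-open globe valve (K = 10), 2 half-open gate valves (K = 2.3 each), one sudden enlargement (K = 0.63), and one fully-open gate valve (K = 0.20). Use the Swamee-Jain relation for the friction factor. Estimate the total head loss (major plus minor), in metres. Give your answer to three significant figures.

H_L ≈ 4.68 m

V = 4Q/(πD²) = 1.946 m/s; V²/2g = 0.1930 m
Re = 6.74×10^5, ε/D = 4.97×10^-4 → f = 0.01752 (Swamee-Jain)
Major: h_f = f(L/D)·V²/2g = 0.01752·504.8·0.1930 = 1.707 m
Minor: ΣK = 15.4; h_m = ΣK·V²/2g = 2.977 m
Total H_L = 1.707 + 2.977 = 4.684 m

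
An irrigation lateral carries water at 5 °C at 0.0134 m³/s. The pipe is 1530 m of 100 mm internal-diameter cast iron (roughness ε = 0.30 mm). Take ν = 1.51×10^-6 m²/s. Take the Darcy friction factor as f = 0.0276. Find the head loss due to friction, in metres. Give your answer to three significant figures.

h_f ≈ 62.7 m

V = 4Q/(πD²) = 4·0.0134/(π·0.100²) = 1.706 m/s
h_f = f(L/D)V²/(2g) = 0.02760·(1530/0.100)·1.706²/(2·9.81) = 62.65 m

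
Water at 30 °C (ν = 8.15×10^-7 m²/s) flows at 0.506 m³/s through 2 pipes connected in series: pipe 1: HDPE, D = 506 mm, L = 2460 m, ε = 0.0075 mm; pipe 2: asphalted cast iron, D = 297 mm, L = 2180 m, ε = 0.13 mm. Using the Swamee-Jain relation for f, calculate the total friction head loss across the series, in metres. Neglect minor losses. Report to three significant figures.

H ≈ 347 m

Pipe 1: V = 2.516 m/s, Re = 1.56×10^6, ε/D = 1.48×10^-5, f = 0.01125, h_1 = f(L/D)V²/2g = 17.65 m
Pipe 2: V = 7.304 m/s, Re = 2.66×10^6, ε/D = 4.38×10^-4, f = 0.01649, h_2 = f(L/D)V²/2g = 329.1 m
Series → Q common, losses add: H = Σh = 346.8 m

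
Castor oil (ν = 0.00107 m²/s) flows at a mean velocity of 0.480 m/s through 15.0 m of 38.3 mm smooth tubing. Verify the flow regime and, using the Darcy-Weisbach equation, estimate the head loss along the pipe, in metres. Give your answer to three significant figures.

Re = VD/ν = 0.480·0.03830/0.00107 = 17.2 → laminar (Re < 2300)
f = 64/Re = 3.725
h_f = f(L/D)V²/(2g) = 3.725·(15.0/0.03830)·0.480²/(2·9.81) = 17.13 m

h_f ≈ 17.1 m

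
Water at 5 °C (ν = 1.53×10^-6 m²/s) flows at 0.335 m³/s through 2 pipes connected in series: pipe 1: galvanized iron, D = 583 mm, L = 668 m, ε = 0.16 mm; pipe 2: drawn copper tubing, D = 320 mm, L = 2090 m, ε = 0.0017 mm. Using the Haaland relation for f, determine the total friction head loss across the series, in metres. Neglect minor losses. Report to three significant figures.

Pipe 1: V = 1.255 m/s, Re = 4.78×10^5, ε/D = 2.74×10^-4, f = 0.01600, h_1 = f(L/D)V²/2g = 1.471 m
Pipe 2: V = 4.165 m/s, Re = 8.71×10^5, ε/D = 5.31×10^-6, f = 0.01194, h_2 = f(L/D)V²/2g = 68.98 m
Series → Q common, losses add: H = Σh = 70.45 m

H ≈ 70.4 m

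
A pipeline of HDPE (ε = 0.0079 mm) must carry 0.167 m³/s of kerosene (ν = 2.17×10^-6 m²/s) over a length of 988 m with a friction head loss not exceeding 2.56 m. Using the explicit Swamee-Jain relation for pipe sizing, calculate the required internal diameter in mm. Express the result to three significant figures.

D ≈ 430 mm

Swamee-Jain (Type III): D = 0.66·[ε^1.25·(LQ²/(gh_f))^4.75 + ν·Q^9.4·(L/(gh_f))^5.2]^0.04
LQ²/(gh_f) = 1.097; L/(gh_f) = 39.34
Term 1 = ε^1.25·(…)^4.75 = 6.51×10^-7; Term 2 = ν·Q^9.4·(…)^5.2 = 2.10×10^-5
D = 0.66·(6.51×10^-7 + 2.10×10^-5)^0.04 = 0.4295 m = 430 mm
Check: V = 1.15 m/s, Re = 2.28×10^5, f = 0.01532, h_f = 2.39 m ≈ 2.56 m ✓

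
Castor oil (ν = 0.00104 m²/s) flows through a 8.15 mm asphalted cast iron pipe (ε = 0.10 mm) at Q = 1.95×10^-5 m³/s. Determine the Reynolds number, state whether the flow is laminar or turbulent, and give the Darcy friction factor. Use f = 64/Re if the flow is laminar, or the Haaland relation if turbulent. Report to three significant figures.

V = 4Q/(πD²) = 0.3738 m/s
Re = VD/ν = 0.3738·0.00815/0.00104 = 2.93
Re < 2300 → laminar → f = 64/Re = 21.85

Re ≈ 2.93; laminar; f = 64/Re ≈ 21.8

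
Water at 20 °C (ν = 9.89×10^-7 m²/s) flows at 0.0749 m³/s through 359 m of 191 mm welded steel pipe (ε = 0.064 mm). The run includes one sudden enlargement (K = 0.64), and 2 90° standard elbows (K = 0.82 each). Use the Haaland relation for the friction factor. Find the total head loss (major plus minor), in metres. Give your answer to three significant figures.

H_L ≈ 11.5 m

V = 4Q/(πD²) = 2.614 m/s; V²/2g = 0.3483 m
Re = 5.05×10^5, ε/D = 3.35×10^-4 → f = 0.01642 (Haaland)
Major: h_f = f(L/D)·V²/2g = 0.01642·1880·0.3483 = 10.75 m
Minor: ΣK = 2.28; h_m = ΣK·V²/2g = 0.7941 m
Total H_L = 10.75 + 0.7941 = 11.54 m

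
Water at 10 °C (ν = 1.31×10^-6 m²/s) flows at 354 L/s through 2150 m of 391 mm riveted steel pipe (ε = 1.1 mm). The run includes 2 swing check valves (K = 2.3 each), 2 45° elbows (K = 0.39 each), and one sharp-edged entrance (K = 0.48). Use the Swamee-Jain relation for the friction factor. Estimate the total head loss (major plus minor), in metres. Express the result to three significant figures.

H_L ≈ 65.8 m

V = 4Q/(πD²) = 2.948 m/s; V²/2g = 0.4430 m
Re = 8.80×10^5, ε/D = 0.00281 → f = 0.02594 (Swamee-Jain)
Major: h_f = f(L/D)·V²/2g = 0.02594·5499·0.4430 = 63.19 m
Minor: ΣK = 5.86; h_m = ΣK·V²/2g = 2.596 m
Total H_L = 63.19 + 2.596 = 65.78 m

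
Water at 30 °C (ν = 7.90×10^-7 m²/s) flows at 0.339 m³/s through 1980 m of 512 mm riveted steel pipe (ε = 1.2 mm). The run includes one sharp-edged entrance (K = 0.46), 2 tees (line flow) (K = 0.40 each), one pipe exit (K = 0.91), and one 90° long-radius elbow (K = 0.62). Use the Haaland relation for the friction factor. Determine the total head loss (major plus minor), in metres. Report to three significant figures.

H_L ≈ 13.5 m

V = 4Q/(πD²) = 1.647 m/s; V²/2g = 0.1382 m
Re = 1.07×10^6, ε/D = 0.00234 → f = 0.02463 (Haaland)
Major: h_f = f(L/D)·V²/2g = 0.02463·3867·0.1382 = 13.16 m
Minor: ΣK = 2.79; h_m = ΣK·V²/2g = 0.3855 m
Total H_L = 13.16 + 0.3855 = 13.54 m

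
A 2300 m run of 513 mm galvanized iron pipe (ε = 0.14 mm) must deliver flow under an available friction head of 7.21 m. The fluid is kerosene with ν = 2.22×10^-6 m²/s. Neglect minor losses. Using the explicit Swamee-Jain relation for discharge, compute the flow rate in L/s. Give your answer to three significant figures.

Q ≈ 284 L/s

Swamee-Jain (Type II): Q = -0.965·√(gD⁵h_f/L)·ln[ε/(3.7D) + √(3.17ν²L/(gD³h_f))]
√(gD⁵h_f/L) = √(9.81·0.513⁵·7.21/2300) = 0.03305
ε/(3.7D) = 7.38×10^-5; √(3.17ν²L/(gD³h_f)) = 6.13×10^-5
Q = -0.965·0.03305·ln(1.351×10^-4) = 0.2842 m³/s
Check: V = 1.37 m/s, Re = 3.18×10^5, f = 0.01677, h_f = 7.25 m ≈ 7.21 m ✓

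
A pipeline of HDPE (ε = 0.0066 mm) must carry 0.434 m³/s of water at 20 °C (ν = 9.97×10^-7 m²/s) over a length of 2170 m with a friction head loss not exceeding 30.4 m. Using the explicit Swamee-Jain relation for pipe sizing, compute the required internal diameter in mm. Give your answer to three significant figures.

D ≈ 421 mm

Swamee-Jain (Type III): D = 0.66·[ε^1.25·(LQ²/(gh_f))^4.75 + ν·Q^9.4·(L/(gh_f))^5.2]^0.04
LQ²/(gh_f) = 1.371; L/(gh_f) = 7.276
Term 1 = ε^1.25·(…)^4.75 = 1.50×10^-6; Term 2 = ν·Q^9.4·(…)^5.2 = 1.18×10^-5
D = 0.66·(1.50×10^-6 + 1.18×10^-5)^0.04 = 0.4212 m = 421 mm
Check: V = 3.11 m/s, Re = 1.32×10^6, f = 0.01153, h_f = 29.4 m ≈ 30.4 m ✓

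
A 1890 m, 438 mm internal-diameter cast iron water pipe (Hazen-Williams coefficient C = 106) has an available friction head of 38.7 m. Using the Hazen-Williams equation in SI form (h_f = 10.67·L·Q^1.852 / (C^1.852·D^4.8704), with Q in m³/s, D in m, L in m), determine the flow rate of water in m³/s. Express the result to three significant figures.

Rearranging: Q = [h_f·C^1.852·D^4.8704 / (10.67·L)]^(1/1.852)
Q = [38.7·106^1.852·0.438^4.8704 / (10.67·1890)]^0.540 = 0.4125 m³/s

Q ≈ 0.413 m³/s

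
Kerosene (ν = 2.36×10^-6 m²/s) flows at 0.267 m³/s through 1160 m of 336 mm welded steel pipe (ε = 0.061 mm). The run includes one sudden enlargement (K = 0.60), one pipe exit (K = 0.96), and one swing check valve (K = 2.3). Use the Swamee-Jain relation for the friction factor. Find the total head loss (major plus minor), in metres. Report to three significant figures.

H_L ≈ 26.6 m

V = 4Q/(πD²) = 3.011 m/s; V²/2g = 0.4622 m
Re = 4.29×10^5, ε/D = 1.82×10^-4 → f = 0.01556 (Swamee-Jain)
Major: h_f = f(L/D)·V²/2g = 0.01556·3452·0.4622 = 24.82 m
Minor: ΣK = 3.86; h_m = ΣK·V²/2g = 1.784 m
Total H_L = 24.82 + 1.784 = 26.61 m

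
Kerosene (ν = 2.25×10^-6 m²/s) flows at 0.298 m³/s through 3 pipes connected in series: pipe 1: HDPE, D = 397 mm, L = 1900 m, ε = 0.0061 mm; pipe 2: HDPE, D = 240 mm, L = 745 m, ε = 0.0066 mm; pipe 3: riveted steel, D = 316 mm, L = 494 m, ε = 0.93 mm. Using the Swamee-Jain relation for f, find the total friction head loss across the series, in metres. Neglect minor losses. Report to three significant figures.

H ≈ 138 m

Pipe 1: V = 2.407 m/s, Re = 4.25×10^5, ε/D = 1.54×10^-5, f = 0.01370, h_1 = f(L/D)V²/2g = 19.37 m
Pipe 2: V = 6.587 m/s, Re = 7.03×10^5, ε/D = 2.75×10^-5, f = 0.01285, h_2 = f(L/D)V²/2g = 88.22 m
Pipe 3: V = 3.800 m/s, Re = 5.34×10^5, ε/D = 0.00294, f = 0.02639, h_3 = f(L/D)V²/2g = 30.36 m
Series → Q common, losses add: H = Σh = 137.9 m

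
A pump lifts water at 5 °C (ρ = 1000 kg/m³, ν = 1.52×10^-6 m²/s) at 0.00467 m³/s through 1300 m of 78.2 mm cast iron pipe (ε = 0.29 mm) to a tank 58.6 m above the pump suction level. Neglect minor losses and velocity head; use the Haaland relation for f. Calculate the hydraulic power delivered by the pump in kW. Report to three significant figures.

P_hyd ≈ 3.78 kW

V = 4Q/(πD²) = 0.9723 m/s; Re = 5.00×10^4; ε/D = 0.00371; f = 0.02982
h_f = f(L/D)V²/2g = 23.89 m
Total head H = z + h_f = 58.6 + 23.89 = 82.49 m
P_hyd = ρgQH = 1000·9.81·0.00467·82.49 = 3.779 kW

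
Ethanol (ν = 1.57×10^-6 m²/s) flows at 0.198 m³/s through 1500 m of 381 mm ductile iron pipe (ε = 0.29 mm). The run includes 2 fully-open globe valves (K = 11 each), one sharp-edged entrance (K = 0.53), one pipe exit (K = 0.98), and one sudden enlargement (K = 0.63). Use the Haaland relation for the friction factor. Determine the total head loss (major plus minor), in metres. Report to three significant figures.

V = 4Q/(πD²) = 1.737 m/s; V²/2g = 0.1537 m
Re = 4.21×10^5, ε/D = 7.61×10^-4 → f = 0.01917 (Haaland)
Major: h_f = f(L/D)·V²/2g = 0.01917·3937·0.1537 = 11.60 m
Minor: ΣK = 24.1; h_m = ΣK·V²/2g = 3.711 m
Total H_L = 11.60 + 3.711 = 15.32 m

H_L ≈ 15.3 m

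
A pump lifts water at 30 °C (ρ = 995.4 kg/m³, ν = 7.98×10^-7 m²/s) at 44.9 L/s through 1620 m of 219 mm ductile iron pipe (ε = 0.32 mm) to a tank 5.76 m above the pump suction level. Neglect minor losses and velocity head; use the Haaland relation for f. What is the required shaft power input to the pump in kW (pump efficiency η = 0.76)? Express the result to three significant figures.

P_shaft ≈ 10.2 kW

V = 4Q/(πD²) = 1.192 m/s; Re = 3.27×10^5; ε/D = 0.00146; f = 0.02223
h_f = f(L/D)V²/2g = 11.91 m
Total head H = z + h_f = 5.76 + 11.91 = 17.67 m
P_hyd = ρgQH = 995.4·9.81·0.0449·17.67 = 7.746 kW
P_shaft = P_hyd/η = 7.746/0.76 = 10.19 kW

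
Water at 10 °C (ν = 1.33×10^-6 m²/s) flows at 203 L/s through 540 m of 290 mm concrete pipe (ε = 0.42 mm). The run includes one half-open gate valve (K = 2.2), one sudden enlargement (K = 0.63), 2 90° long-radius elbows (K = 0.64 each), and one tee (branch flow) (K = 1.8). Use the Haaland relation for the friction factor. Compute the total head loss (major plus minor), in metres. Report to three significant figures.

H_L ≈ 22.5 m

V = 4Q/(πD²) = 3.073 m/s; V²/2g = 0.4814 m
Re = 6.70×10^5, ε/D = 0.00145 → f = 0.02188 (Haaland)
Major: h_f = f(L/D)·V²/2g = 0.02188·1862·0.4814 = 19.61 m
Minor: ΣK = 5.91; h_m = ΣK·V²/2g = 2.845 m
Total H_L = 19.61 + 2.845 = 22.46 m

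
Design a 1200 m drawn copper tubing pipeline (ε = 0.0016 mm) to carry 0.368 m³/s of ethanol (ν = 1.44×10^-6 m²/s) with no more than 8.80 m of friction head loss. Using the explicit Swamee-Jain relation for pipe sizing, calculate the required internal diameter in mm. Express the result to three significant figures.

D ≈ 458 mm

Swamee-Jain (Type III): D = 0.66·[ε^1.25·(LQ²/(gh_f))^4.75 + ν·Q^9.4·(L/(gh_f))^5.2]^0.04
LQ²/(gh_f) = 1.882; L/(gh_f) = 13.90
Term 1 = ε^1.25·(…)^4.75 = 1.15×10^-6; Term 2 = ν·Q^9.4·(…)^5.2 = 1.05×10^-4
D = 0.66·(1.15×10^-6 + 1.05×10^-4)^0.04 = 0.4577 m = 458 mm
Check: V = 2.24 m/s, Re = 7.11×10^5, f = 0.01237, h_f = 8.27 m ≈ 8.80 m ✓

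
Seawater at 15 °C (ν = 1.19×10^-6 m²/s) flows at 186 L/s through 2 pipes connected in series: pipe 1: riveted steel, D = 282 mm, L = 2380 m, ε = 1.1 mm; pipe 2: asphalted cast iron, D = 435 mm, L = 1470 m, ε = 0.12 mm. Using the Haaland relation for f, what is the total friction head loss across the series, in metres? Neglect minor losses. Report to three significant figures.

H ≈ 113 m

Pipe 1: V = 2.978 m/s, Re = 7.06×10^5, ε/D = 0.00390, f = 0.02841, h_1 = f(L/D)V²/2g = 108.4 m
Pipe 2: V = 1.252 m/s, Re = 4.57×10^5, ε/D = 2.76×10^-4, f = 0.01606, h_2 = f(L/D)V²/2g = 4.332 m
Series → Q common, losses add: H = Σh = 112.7 m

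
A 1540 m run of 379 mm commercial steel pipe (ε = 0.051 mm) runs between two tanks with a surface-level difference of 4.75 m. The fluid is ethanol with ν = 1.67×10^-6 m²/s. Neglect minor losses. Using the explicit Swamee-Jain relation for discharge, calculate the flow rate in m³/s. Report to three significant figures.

Q ≈ 0.135 m³/s

Swamee-Jain (Type II): Q = -0.965·√(gD⁵h_f/L)·ln[ε/(3.7D) + √(3.17ν²L/(gD³h_f))]
√(gD⁵h_f/L) = √(9.81·0.379⁵·4.75/1540) = 0.01538
ε/(3.7D) = 3.64×10^-5; √(3.17ν²L/(gD³h_f)) = 7.33×10^-5
Q = -0.965·0.01538·ln(1.096×10^-4) = 0.1354 m³/s
Check: V = 1.20 m/s, Re = 2.72×10^5, f = 0.01596, h_f = 4.76 m ≈ 4.75 m ✓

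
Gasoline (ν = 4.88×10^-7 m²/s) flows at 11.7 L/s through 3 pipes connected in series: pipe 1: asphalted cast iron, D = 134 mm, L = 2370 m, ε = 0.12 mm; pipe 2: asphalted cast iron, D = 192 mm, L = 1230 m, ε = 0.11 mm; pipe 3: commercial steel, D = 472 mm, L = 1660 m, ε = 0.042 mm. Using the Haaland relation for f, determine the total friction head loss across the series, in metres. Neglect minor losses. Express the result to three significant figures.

Pipe 1: V = 0.8296 m/s, Re = 2.28×10^5, ε/D = 8.96×10^-4, f = 0.02034, h_1 = f(L/D)V²/2g = 12.62 m
Pipe 2: V = 0.4041 m/s, Re = 1.59×10^5, ε/D = 5.73×10^-4, f = 0.01939, h_2 = f(L/D)V²/2g = 1.034 m
Pipe 3: V = 0.06687 m/s, Re = 6.47×10^4, ε/D = 8.90×10^-5, f = 0.01986, h_3 = f(L/D)V²/2g = 0.01591 m
Series → Q common, losses add: H = Σh = 13.67 m

H ≈ 13.7 m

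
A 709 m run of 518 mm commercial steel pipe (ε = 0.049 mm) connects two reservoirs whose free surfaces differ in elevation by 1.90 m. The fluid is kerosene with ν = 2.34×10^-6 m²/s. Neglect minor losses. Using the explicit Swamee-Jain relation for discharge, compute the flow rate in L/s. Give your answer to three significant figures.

Swamee-Jain (Type II): Q = -0.965·√(gD⁵h_f/L)·ln[ε/(3.7D) + √(3.17ν²L/(gD³h_f))]
√(gD⁵h_f/L) = √(9.81·0.518⁵·1.90/709) = 0.03131
ε/(3.7D) = 2.56×10^-5; √(3.17ν²L/(gD³h_f)) = 6.89×10^-5
Q = -0.965·0.03131·ln(9.449×10^-5) = 0.2800 m³/s
Check: V = 1.33 m/s, Re = 2.94×10^5, f = 0.01543, h_f = 1.90 m ≈ 1.90 m ✓

Q ≈ 280 L/s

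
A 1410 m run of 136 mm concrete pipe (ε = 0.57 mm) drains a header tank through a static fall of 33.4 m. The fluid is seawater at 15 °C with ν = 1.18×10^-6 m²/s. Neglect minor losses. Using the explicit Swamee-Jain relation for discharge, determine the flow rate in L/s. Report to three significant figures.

Swamee-Jain (Type II): Q = -0.965·√(gD⁵h_f/L)·ln[ε/(3.7D) + √(3.17ν²L/(gD³h_f))]
√(gD⁵h_f/L) = √(9.81·0.136⁵·33.4/1410) = 0.003288
ε/(3.7D) = 0.00113; √(3.17ν²L/(gD³h_f)) = 8.69×10^-5
Q = -0.965·0.003288·ln(0.001220) = 0.02129 m³/s
Check: V = 1.47 m/s, Re = 1.69×10^5, f = 0.02963, h_f = 33.6 m ≈ 33.4 m ✓

Q ≈ 21.3 L/s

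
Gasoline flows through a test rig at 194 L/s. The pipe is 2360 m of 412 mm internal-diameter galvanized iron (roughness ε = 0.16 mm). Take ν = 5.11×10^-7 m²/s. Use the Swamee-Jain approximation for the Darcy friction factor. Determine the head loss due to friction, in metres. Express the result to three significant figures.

V = 4Q/(πD²) = 4·0.194/(π·0.412²) = 1.455 m/s
Re = VD/ν = 1.455·0.412/5.11×10^-7 = 1.17×10^6 → turbulent
ε/D = 0.16/412 = 3.88×10^-4
Swamee-Jain: f = 0.01640
h_f = f(L/D)V²/(2g) = 0.01640·(2360/0.412)·1.455²/(2·9.81) = 10.14 m

h_f ≈ 10.1 m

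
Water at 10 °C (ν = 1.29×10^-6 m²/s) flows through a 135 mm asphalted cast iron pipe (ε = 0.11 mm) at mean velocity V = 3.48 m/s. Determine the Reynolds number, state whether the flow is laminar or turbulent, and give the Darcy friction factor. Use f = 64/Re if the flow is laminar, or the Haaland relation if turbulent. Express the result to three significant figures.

Re ≈ 3.64×10^5; turbulent; f ≈ 0.0195

Re = VD/ν = 3.480·0.135/1.29×10^-6 = 3.64×10^5
Re > 4000 → turbulent; ε/D = 8.15×10^-4
Haaland: f = 0.01954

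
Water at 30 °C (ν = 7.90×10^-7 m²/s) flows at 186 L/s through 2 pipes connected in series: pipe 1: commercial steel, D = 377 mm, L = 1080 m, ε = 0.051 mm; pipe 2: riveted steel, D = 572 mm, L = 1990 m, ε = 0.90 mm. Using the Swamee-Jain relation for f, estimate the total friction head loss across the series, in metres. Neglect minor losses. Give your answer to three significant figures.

H ≈ 7.87 m

Pipe 1: V = 1.666 m/s, Re = 7.95×10^5, ε/D = 1.35×10^-4, f = 0.01424, h_1 = f(L/D)V²/2g = 5.774 m
Pipe 2: V = 0.7238 m/s, Re = 5.24×10^5, ε/D = 0.00157, f = 0.02252, h_2 = f(L/D)V²/2g = 2.093 m
Series → Q common, losses add: H = Σh = 7.867 m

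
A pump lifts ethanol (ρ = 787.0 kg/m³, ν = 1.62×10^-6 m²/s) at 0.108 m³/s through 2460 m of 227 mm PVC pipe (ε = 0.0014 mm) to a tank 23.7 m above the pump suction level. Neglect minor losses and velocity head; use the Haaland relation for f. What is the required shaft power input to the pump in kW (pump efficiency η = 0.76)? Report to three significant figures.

P_shaft ≈ 85.7 kW

V = 4Q/(πD²) = 2.669 m/s; Re = 3.74×10^5; ε/D = 6.17×10^-6; f = 0.01382
h_f = f(L/D)V²/2g = 54.38 m
Total head H = z + h_f = 23.7 + 54.38 = 78.08 m
P_hyd = ρgQH = 787.0·9.81·0.108·78.08 = 65.10 kW
P_shaft = P_hyd/η = 65.10/0.76 = 85.66 kW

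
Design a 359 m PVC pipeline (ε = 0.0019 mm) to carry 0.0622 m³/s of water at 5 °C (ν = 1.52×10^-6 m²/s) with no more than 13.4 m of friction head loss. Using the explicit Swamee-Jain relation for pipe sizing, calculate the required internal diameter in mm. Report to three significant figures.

D ≈ 168 mm

Swamee-Jain (Type III): D = 0.66·[ε^1.25·(LQ²/(gh_f))^4.75 + ν·Q^9.4·(L/(gh_f))^5.2]^0.04
LQ²/(gh_f) = 0.01057; L/(gh_f) = 2.731
Term 1 = ε^1.25·(…)^4.75 = 2.90×10^-17; Term 2 = ν·Q^9.4·(…)^5.2 = 1.30×10^-15
D = 0.66·(2.90×10^-17 + 1.30×10^-15)^0.04 = 0.1677 m = 168 mm
Check: V = 2.82 m/s, Re = 3.11×10^5, f = 0.01442, h_f = 12.5 m ≈ 13.4 m ✓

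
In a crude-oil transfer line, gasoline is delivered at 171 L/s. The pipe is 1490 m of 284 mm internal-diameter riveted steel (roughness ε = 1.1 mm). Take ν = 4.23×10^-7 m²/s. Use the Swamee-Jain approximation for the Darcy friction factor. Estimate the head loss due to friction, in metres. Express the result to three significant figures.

V = 4Q/(πD²) = 4·0.171/(π·0.284²) = 2.699 m/s
Re = VD/ν = 2.699·0.284/4.23×10^-7 = 1.81×10^6 → turbulent
ε/D = 1.1/284 = 0.00387
Swamee-Jain: f = 0.02825
h_f = f(L/D)V²/(2g) = 0.02825·(1490/0.284)·2.699²/(2·9.81) = 55.05 m

h_f ≈ 55.1 m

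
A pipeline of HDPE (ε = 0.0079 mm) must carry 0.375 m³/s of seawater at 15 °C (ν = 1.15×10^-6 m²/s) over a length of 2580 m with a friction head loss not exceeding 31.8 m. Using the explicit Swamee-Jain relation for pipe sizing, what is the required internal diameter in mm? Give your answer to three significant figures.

Swamee-Jain (Type III): D = 0.66·[ε^1.25·(LQ²/(gh_f))^4.75 + ν·Q^9.4·(L/(gh_f))^5.2]^0.04
LQ²/(gh_f) = 1.163; L/(gh_f) = 8.270
Term 1 = ε^1.25·(…)^4.75 = 8.58×10^-7; Term 2 = ν·Q^9.4·(…)^5.2 = 6.73×10^-6
D = 0.66·(8.58×10^-7 + 6.73×10^-6)^0.04 = 0.4118 m = 412 mm
Check: V = 2.81 m/s, Re = 1.01×10^6, f = 0.01205, h_f = 30.5 m ≈ 31.8 m ✓

D ≈ 412 mm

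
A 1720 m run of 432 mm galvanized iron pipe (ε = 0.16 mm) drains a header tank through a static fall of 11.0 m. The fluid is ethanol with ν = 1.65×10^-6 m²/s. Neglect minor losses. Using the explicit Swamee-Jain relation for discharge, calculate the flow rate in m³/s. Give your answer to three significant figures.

Q ≈ 0.263 m³/s

Swamee-Jain (Type II): Q = -0.965·√(gD⁵h_f/L)·ln[ε/(3.7D) + √(3.17ν²L/(gD³h_f))]
√(gD⁵h_f/L) = √(9.81·0.432⁵·11.0/1720) = 0.03072
ε/(3.7D) = 1.00×10^-4; √(3.17ν²L/(gD³h_f)) = 4.13×10^-5
Q = -0.965·0.03072·ln(1.414×10^-4) = 0.2628 m³/s
Check: V = 1.79 m/s, Re = 4.69×10^5, f = 0.01697, h_f = 11.1 m ≈ 11.0 m ✓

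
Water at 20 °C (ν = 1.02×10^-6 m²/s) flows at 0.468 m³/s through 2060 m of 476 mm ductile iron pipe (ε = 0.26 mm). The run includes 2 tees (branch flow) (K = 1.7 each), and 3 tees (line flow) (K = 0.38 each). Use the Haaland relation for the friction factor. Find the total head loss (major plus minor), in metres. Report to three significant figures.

H_L ≈ 28.2 m

V = 4Q/(πD²) = 2.630 m/s; V²/2g = 0.3525 m
Re = 1.23×10^6, ε/D = 5.46×10^-4 → f = 0.01741 (Haaland)
Major: h_f = f(L/D)·V²/2g = 0.01741·4328·0.3525 = 26.56 m
Minor: ΣK = 4.54; h_m = ΣK·V²/2g = 1.600 m
Total H_L = 26.56 + 1.600 = 28.16 m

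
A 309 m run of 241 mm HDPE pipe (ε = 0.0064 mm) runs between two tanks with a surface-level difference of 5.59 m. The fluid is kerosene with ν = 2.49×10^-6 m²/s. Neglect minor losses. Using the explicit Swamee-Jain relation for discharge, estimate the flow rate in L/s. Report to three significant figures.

Swamee-Jain (Type II): Q = -0.965·√(gD⁵h_f/L)·ln[ε/(3.7D) + √(3.17ν²L/(gD³h_f))]
√(gD⁵h_f/L) = √(9.81·0.241⁵·5.59/309) = 0.01201
ε/(3.7D) = 7.18×10^-6; √(3.17ν²L/(gD³h_f)) = 8.89×10^-5
Q = -0.965·0.01201·ln(9.613×10^-5) = 0.1072 m³/s
Check: V = 2.35 m/s, Re = 2.27×10^5, f = 0.01541, h_f = 5.56 m ≈ 5.59 m ✓

Q ≈ 107 L/s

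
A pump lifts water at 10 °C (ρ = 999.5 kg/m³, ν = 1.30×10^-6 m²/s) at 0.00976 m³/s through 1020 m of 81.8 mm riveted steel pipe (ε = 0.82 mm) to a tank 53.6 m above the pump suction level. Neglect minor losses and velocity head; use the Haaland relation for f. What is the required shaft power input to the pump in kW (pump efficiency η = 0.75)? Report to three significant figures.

P_shaft ≈ 17.6 kW

V = 4Q/(πD²) = 1.857 m/s; Re = 1.17×10^5; ε/D = 0.0100; f = 0.03849
h_f = f(L/D)V²/2g = 84.37 m
Total head H = z + h_f = 53.6 + 84.37 = 138.0 m
P_hyd = ρgQH = 999.5·9.81·0.00976·138.0 = 13.20 kW
P_shaft = P_hyd/η = 13.20/0.75 = 17.60 kW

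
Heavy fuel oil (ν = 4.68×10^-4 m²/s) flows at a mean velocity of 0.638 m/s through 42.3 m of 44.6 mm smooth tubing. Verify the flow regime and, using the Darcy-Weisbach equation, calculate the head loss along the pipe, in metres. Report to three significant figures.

Re = VD/ν = 0.638·0.04460/4.68×10^-4 = 60.8 → laminar (Re < 2300)
f = 64/Re = 1.053
h_f = f(L/D)V²/(2g) = 1.053·(42.3/0.04460)·0.638²/(2·9.81) = 20.71 m

h_f ≈ 20.7 m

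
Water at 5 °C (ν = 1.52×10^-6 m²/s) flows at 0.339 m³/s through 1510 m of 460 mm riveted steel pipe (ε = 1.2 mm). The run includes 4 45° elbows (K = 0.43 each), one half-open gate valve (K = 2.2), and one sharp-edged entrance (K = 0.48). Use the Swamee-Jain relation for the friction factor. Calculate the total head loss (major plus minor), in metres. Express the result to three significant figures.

V = 4Q/(πD²) = 2.040 m/s; V²/2g = 0.2121 m
Re = 6.17×10^5, ε/D = 0.00261 → f = 0.02551 (Swamee-Jain)
Major: h_f = f(L/D)·V²/2g = 0.02551·3283·0.2121 = 17.76 m
Minor: ΣK = 4.40; h_m = ΣK·V²/2g = 0.9331 m
Total H_L = 17.76 + 0.9331 = 18.69 m

H_L ≈ 18.7 m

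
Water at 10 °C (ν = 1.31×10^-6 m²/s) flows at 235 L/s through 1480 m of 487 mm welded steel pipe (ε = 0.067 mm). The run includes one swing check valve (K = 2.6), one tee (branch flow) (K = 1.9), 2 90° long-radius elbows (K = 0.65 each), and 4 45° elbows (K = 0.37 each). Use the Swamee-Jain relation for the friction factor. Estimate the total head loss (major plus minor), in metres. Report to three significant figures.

V = 4Q/(πD²) = 1.262 m/s; V²/2g = 0.08112 m
Re = 4.69×10^5, ε/D = 1.38×10^-4 → f = 0.01499 (Swamee-Jain)
Major: h_f = f(L/D)·V²/2g = 0.01499·3039·0.08112 = 3.695 m
Minor: ΣK = 7.28; h_m = ΣK·V²/2g = 0.5906 m
Total H_L = 3.695 + 0.5906 = 4.285 m

H_L ≈ 4.29 m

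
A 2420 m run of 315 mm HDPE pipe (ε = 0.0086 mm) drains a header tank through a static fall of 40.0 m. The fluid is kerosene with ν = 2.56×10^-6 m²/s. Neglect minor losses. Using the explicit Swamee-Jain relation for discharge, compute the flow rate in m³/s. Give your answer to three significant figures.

Swamee-Jain (Type II): Q = -0.965·√(gD⁵h_f/L)·ln[ε/(3.7D) + √(3.17ν²L/(gD³h_f))]
√(gD⁵h_f/L) = √(9.81·0.315⁵·40.0/2420) = 0.02243
ε/(3.7D) = 7.38×10^-6; √(3.17ν²L/(gD³h_f)) = 6.40×10^-5
Q = -0.965·0.02243·ln(7.140×10^-5) = 0.2066 m³/s
Check: V = 2.65 m/s, Re = 3.26×10^5, f = 0.01448, h_f = 39.9 m ≈ 40.0 m ✓

Q ≈ 0.207 m³/s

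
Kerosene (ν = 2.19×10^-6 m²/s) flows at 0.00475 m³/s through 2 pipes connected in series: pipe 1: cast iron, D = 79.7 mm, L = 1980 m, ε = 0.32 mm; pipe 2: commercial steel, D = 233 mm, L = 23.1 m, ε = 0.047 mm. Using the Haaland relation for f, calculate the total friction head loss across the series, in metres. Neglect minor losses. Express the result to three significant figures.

Pipe 1: V = 0.9521 m/s, Re = 3.46×10^4, ε/D = 0.00402, f = 0.03115, h_1 = f(L/D)V²/2g = 35.75 m
Pipe 2: V = 0.1114 m/s, Re = 1.19×10^4, ε/D = 2.02×10^-4, f = 0.02974, h_2 = f(L/D)V²/2g = 0.001865 m
Series → Q common, losses add: H = Σh = 35.75 m

H ≈ 35.8 m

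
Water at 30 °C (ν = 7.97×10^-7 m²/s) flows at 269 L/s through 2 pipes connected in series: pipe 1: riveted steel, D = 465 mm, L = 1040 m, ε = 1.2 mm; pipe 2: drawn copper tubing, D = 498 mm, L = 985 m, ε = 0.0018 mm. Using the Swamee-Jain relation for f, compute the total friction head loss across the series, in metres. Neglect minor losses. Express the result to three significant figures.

H ≈ 9.55 m

Pipe 1: V = 1.584 m/s, Re = 9.24×10^5, ε/D = 0.00258, f = 0.02533, h_1 = f(L/D)V²/2g = 7.246 m
Pipe 2: V = 1.381 m/s, Re = 8.63×10^5, ε/D = 3.61×10^-6, f = 0.01198, h_2 = f(L/D)V²/2g = 2.304 m
Series → Q common, losses add: H = Σh = 9.550 m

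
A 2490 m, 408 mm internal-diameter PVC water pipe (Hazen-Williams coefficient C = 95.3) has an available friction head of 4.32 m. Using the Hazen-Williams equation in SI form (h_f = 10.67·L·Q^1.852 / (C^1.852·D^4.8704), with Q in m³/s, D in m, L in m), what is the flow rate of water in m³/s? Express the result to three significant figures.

Rearranging: Q = [h_f·C^1.852·D^4.8704 / (10.67·L)]^(1/1.852)
Q = [4.32·95.3^1.852·0.408^4.8704 / (10.67·2490)]^0.540 = 0.08117 m³/s

Q ≈ 0.0812 m³/s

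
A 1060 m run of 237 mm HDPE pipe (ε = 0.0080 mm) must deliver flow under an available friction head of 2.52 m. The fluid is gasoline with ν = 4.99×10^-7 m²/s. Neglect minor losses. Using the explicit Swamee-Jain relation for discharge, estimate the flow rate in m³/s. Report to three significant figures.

Q ≈ 0.0392 m³/s

Swamee-Jain (Type II): Q = -0.965·√(gD⁵h_f/L)·ln[ε/(3.7D) + √(3.17ν²L/(gD³h_f))]
√(gD⁵h_f/L) = √(9.81·0.237⁵·2.52/1060) = 0.004176
ε/(3.7D) = 9.12×10^-6; √(3.17ν²L/(gD³h_f)) = 5.04×10^-5
Q = -0.965·0.004176·ln(5.955×10^-5) = 0.03920 m³/s
Check: V = 0.889 m/s, Re = 4.22×10^5, f = 0.01397, h_f = 2.51 m ≈ 2.52 m ✓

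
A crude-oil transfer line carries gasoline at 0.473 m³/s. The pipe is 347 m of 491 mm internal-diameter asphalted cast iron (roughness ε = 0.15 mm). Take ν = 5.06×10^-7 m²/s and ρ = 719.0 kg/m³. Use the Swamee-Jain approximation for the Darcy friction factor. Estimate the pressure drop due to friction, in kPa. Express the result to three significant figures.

Δp ≈ 24.4 kPa

V = 4Q/(πD²) = 4·0.473/(π·0.491²) = 2.498 m/s
Re = VD/ν = 2.498·0.491/5.06×10^-7 = 2.42×10^6 → turbulent
ε/D = 0.15/491 = 3.05×10^-4
Swamee-Jain: f = 0.01538
h_f = f(L/D)V²/(2g) = 0.01538·(347/0.491)·2.498²/(2·9.81) = 3.456 m
Δp = ρg·h_f = 719.0·9.81·3.456 = 24.38 kPa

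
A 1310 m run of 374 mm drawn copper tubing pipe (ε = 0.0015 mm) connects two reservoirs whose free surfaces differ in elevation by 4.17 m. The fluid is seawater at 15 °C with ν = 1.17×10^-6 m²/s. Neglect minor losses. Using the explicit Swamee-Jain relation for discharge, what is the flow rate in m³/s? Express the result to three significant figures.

Q ≈ 0.144 m³/s

Swamee-Jain (Type II): Q = -0.965·√(gD⁵h_f/L)·ln[ε/(3.7D) + √(3.17ν²L/(gD³h_f))]
√(gD⁵h_f/L) = √(9.81·0.374⁵·4.17/1310) = 0.01512
ε/(3.7D) = 1.08×10^-6; √(3.17ν²L/(gD³h_f)) = 5.15×10^-5
Q = -0.965·0.01512·ln(5.262×10^-5) = 0.1437 m³/s
Check: V = 1.31 m/s, Re = 4.18×10^5, f = 0.01358, h_f = 4.15 m ≈ 4.17 m ✓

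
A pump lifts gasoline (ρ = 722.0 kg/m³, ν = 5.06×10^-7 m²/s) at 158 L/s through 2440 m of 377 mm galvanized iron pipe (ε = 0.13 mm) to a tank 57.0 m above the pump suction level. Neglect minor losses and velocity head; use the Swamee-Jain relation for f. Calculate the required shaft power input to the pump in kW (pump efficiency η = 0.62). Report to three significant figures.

P_shaft ≈ 122 kW

V = 4Q/(πD²) = 1.415 m/s; Re = 1.05×10^6; ε/D = 3.45×10^-4; f = 0.01611
h_f = f(L/D)V²/2g = 10.65 m
Total head H = z + h_f = 57.0 + 10.65 = 67.65 m
P_hyd = ρgQH = 722.0·9.81·0.158·67.65 = 75.70 kW
P_shaft = P_hyd/η = 75.70/0.62 = 122.1 kW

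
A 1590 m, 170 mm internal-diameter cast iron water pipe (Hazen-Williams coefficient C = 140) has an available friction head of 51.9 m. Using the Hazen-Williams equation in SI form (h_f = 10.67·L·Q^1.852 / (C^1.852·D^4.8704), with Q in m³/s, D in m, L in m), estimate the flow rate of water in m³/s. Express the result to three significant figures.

Rearranging: Q = [h_f·C^1.852·D^4.8704 / (10.67·L)]^(1/1.852)
Q = [51.9·140^1.852·0.170^4.8704 / (10.67·1590)]^0.540 = 0.05817 m³/s

Q ≈ 0.0582 m³/s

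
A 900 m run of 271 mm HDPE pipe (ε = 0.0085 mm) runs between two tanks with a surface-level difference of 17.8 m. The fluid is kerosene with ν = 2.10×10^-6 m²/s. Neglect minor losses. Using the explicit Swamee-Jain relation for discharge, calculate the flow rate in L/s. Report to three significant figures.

Swamee-Jain (Type II): Q = -0.965·√(gD⁵h_f/L)·ln[ε/(3.7D) + √(3.17ν²L/(gD³h_f))]
√(gD⁵h_f/L) = √(9.81·0.271⁵·17.8/900) = 0.01684
ε/(3.7D) = 8.48×10^-6; √(3.17ν²L/(gD³h_f)) = 6.02×10^-5
Q = -0.965·0.01684·ln(6.865×10^-5) = 0.1558 m³/s
Check: V = 2.70 m/s, Re = 3.49×10^5, f = 0.01437, h_f = 17.7 m ≈ 17.8 m ✓

Q ≈ 156 L/s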